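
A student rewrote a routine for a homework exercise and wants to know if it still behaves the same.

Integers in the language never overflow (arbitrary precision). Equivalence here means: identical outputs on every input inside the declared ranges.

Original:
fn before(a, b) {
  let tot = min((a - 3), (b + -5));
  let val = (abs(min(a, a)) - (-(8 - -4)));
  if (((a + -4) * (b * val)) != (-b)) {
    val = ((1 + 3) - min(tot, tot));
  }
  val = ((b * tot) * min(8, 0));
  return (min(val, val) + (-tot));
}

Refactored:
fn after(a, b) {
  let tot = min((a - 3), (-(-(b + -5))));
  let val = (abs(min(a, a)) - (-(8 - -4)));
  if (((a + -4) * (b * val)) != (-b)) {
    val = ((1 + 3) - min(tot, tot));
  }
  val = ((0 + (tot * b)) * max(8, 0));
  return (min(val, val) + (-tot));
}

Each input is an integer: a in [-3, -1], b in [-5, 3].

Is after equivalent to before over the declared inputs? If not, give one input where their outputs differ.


Try a=-3, b=-5.
before: tot := -10 | val := 15 | (((a + -4) * (b * val)) != (-b)): true | val := 14 | val := 0 | result 10
after: tot := -10 | val := 15 | (((a + -4) * (b * val)) != (-b)): true | val := 14 | val := 400 | result 410
10 != 410, so the rewrite changes behavior.
verdict: not equivalent; witness: a=-3, b=-5


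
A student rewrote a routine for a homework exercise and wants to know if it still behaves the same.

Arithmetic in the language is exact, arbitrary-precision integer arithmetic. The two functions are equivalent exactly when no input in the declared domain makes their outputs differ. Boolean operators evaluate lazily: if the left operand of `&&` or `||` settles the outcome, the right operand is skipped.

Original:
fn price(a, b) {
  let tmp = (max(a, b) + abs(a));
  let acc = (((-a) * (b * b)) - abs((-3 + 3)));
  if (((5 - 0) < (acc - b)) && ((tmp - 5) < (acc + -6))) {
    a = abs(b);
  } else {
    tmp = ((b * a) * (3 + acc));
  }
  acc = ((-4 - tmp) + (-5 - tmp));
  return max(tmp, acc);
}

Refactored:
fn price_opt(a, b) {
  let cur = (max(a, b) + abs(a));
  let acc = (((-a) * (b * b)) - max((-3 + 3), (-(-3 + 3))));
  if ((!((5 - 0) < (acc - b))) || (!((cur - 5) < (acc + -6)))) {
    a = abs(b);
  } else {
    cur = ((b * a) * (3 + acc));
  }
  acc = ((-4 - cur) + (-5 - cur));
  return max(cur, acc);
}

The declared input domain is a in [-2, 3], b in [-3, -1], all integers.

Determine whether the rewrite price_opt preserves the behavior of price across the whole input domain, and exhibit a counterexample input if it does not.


Not equivalent: a=-2, b=-3 separates them (0 vs 126).
price: tmp=0, then acc=18, then (((5 - 0) < (acc - b)) && ((tmp - 5) < (acc + -6))) is true, then a=3, then acc=-9, then returns 0
price_opt: cur=0, then acc=18, then ((!((5 - 0) < (acc - b))) || (!((cur - 5) < (acc + -6)))) is false, then cur=126, then acc=-261, then returns 126
verdict: not equivalent; witness: a=-2, b=-3


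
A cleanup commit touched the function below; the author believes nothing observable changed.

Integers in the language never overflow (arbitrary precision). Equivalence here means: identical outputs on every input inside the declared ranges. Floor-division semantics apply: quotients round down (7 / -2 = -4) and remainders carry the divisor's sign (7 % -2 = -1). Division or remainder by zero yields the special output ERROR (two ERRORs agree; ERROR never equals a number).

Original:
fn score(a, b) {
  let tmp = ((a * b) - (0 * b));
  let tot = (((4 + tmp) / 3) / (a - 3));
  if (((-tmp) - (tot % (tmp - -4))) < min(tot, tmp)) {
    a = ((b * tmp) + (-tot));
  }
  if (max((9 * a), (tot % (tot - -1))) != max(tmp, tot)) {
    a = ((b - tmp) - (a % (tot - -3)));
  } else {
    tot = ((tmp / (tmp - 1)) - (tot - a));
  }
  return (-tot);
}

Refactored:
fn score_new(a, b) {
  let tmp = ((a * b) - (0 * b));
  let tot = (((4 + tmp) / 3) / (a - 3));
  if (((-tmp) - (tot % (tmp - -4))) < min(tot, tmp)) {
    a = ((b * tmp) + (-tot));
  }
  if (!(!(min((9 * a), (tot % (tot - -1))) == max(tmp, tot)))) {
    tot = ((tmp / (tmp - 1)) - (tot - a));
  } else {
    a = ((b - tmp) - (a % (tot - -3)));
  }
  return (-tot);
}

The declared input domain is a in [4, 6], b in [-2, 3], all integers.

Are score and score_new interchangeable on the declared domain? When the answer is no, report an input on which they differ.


Take a=4, b=0.
score: tmp := 0 | tot := 1 | (((-tmp) - (tot % (tmp - -4))) < min(tot, tmp)): true | a := -1 | (max((9 * a), (tot % (tot - -1))) != max(tmp, tot)): false | tot := -2 | result 2
score_new: tmp := 0 | tot := 1 | (((-tmp) - (tot % (tmp - -4))) < min(tot, tmp)): true | a := -1 | (!(!(min((9 * a), (tot % (tot - -1))) == max(tmp, tot)))): false | a := -3 | result -1
2 and -1 differ, so these are not the same function on this domain.
verdict: not equivalent; witness: a=4, b=0


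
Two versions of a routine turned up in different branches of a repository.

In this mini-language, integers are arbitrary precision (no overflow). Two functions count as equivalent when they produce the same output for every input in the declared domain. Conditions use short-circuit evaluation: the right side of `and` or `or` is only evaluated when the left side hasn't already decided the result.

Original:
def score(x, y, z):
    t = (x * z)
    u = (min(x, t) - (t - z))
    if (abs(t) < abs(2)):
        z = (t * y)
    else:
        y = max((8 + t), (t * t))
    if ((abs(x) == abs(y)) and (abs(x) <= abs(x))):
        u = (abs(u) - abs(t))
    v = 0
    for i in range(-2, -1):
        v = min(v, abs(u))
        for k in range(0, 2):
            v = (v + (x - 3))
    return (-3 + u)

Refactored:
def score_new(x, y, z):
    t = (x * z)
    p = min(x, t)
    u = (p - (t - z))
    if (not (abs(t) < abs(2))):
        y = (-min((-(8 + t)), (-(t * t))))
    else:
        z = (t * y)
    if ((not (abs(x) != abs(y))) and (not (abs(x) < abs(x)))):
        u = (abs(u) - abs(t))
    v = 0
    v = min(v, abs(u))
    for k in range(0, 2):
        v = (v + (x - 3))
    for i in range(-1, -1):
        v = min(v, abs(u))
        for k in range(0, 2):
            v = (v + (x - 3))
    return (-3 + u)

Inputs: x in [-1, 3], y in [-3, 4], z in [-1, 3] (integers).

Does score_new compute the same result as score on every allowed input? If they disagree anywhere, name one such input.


Reading the diff, among the changes: arithmetic usage differs; and min/max/abs usage differs; and boolean connective usage differs; and loop structure differs; and local variable names differ; and comparison usage differs; and constant usage differs; and statement counts differ.
One worked example (x=3, y=1, z=0) — score: t becomes 0; next u becomes 0; next (abs(t) < abs(2)) evaluates to true; next z becomes 0; next ((abs(x) == abs(y)) and (abs(x) <= abs(x))) evaluates to false; next v becomes 0; next at i=-2:; next v becomes 0; next at k=0:; next v becomes 0; next at k=1:; next v becomes 0; next final value -3; score_new: t becomes 0; next p becomes 0; next u becomes 0; next (not (abs(t) < abs(2))) evaluates to false; next z becomes 0; next ((not (abs(x) != abs(y))) and (not (abs(x) < abs(x)))) evaluates to false; next v becomes 0; next v becomes 0; next at k=0:; next v becomes 0; next at k=1:; next v becomes 0; next i never enters its loop body; next final value -3; agreement on -3.
Across all 200 domain points the two functions coincide.
verdict: equivalent


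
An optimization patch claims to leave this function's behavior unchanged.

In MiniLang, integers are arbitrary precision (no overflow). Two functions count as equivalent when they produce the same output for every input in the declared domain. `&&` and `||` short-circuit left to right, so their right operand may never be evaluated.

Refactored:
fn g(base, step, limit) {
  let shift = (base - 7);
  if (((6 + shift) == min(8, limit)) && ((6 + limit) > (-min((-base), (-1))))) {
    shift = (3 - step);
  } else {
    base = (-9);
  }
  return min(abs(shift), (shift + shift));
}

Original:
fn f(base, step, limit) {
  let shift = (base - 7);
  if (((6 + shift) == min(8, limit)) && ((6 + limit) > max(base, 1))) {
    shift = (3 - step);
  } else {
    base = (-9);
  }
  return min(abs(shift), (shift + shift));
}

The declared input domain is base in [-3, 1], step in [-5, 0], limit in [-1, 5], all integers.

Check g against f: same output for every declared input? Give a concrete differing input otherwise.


This is a faithful refactor — min/max/abs usage differs, but the computed results match everywhere.
One worked example (base=-1, step=-5, limit=-1) — f: shift = -8; (((6 + shift) == min(8, limit)) && ((6 + limit) > max(base, 1))) -> false; base = -9; return -16; g: shift = -8; (((6 + shift) == min(8, limit)) && ((6 + limit) > (-min((-base), (-1))))) -> false; base = -9; return -16; agreement on -16.
Checked all 210 inputs in the declared domain: the outputs agree on every one.
verdict: equivalent


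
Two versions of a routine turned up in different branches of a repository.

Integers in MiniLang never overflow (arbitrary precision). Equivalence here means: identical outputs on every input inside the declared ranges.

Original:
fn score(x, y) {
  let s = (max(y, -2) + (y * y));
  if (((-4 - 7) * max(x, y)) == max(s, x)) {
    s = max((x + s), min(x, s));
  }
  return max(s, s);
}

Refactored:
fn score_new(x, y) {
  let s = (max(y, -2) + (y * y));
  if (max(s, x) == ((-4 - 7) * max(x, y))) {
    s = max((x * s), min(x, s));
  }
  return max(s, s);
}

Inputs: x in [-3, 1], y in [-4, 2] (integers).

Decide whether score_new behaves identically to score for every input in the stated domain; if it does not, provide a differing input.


Consider the input x=-3, y=0.
score: s = 0; (((-4 - 7) * max(x, y)) == max(s, x)) -> true; s = -3; return -3
score_new: s = 0; (max(s, x) == ((-4 - 7) * max(x, y))) -> true; s = 0; return 0
-3 and 0 differ, so these are not the same function on this domain.
verdict: not equivalent; witness: x=-3, y=0


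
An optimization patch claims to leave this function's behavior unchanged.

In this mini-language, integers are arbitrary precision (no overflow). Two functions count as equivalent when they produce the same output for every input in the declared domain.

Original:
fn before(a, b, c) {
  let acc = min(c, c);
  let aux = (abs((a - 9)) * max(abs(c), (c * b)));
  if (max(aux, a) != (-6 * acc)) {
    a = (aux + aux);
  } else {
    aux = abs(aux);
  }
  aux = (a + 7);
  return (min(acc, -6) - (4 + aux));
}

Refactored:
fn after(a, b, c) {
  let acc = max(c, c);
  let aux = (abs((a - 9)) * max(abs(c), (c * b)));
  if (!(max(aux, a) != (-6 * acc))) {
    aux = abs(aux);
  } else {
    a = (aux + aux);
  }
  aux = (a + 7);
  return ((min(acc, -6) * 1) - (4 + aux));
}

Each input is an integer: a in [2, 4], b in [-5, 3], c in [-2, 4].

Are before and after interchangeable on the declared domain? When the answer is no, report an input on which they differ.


Equivalent. The edit looks behavioral (`min(c, c)` became `max(c, c)`), but over these ranges it never changes the outcome.
Every one of the 189 inputs gives matching results.
Spot check at a=3, b=2, c=-2 — before: acc = -2; aux = 12; (max(aux, a) != (-6 * acc)) -> false; aux = 12; aux = 10; return -20. after: acc = -2; aux = 12; (!(max(aux, a) != (-6 * acc))) -> true; aux = 12; aux = 10; return -20. Both give -20.
verdict: equivalent


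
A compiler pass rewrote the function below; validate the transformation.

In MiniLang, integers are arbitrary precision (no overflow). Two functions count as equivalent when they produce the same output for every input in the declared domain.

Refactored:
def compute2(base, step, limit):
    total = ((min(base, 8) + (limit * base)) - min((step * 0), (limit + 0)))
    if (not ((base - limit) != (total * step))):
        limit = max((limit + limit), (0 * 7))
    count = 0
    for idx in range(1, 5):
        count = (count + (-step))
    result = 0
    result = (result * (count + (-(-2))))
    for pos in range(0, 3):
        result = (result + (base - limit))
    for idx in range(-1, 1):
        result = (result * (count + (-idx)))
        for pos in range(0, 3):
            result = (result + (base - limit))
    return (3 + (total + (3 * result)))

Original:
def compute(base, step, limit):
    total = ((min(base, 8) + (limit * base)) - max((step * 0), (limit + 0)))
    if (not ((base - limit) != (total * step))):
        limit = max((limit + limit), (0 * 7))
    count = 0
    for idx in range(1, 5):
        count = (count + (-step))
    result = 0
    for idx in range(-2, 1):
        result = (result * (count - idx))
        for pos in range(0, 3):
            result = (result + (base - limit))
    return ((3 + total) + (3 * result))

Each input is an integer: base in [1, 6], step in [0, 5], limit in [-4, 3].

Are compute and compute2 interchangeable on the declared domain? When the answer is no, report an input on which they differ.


The rewrite breaks on base=1, step=0, limit=-4, where the results are 45 and 49.
compute: total becomes -3; next (not ((base - limit) != (total * step))) evaluates to false; next count becomes 0; next at idx=1:; next count becomes 0; next at idx=2:; next count becomes 0; next at idx=3:; next count becomes 0; next at idx=4:; next count becomes 0; next result becomes 0; next at idx=-2:; next result becomes 0; next at pos=0:; next result becomes 5; next at pos=1:; next result becomes 10; next at pos=2:; next result becomes 15; next at idx=-1:; next result becomes 15; next at pos=0:; next result becomes 20; next at pos=1:; next result becomes 25; next at pos=2:; next result becomes 30; next at idx=0:; next result becomes 0; next at pos=0:; next result becomes 5; next at pos=1:; next result becomes 10; next at pos=2:; next result becomes 15; next final value 45
compute2: total becomes 1; next (not ((base - limit) != (total * step))) evaluates to false; next count becomes 0; next at idx=1:; next count becomes 0; next at idx=2:; next count becomes 0; next at idx=3:; next count becomes 0; next at idx=4:; next count becomes 0; next result becomes 0; next result becomes 0; next at pos=0:; next result becomes 5; next at pos=1:; next result becomes 10; next at pos=2:; next result becomes 15; next at idx=-1:; next result becomes 15; next at pos=0:; next result becomes 20; next at pos=1:; next result becomes 25; next at pos=2:; next result becomes 30; next at idx=0:; next result becomes 0; next at pos=0:; next result becomes 5; next at pos=1:; next result becomes 10; next at pos=2:; next result becomes 15; next final value 49
verdict: not equivalent; witness: base=1, step=0, limit=-4


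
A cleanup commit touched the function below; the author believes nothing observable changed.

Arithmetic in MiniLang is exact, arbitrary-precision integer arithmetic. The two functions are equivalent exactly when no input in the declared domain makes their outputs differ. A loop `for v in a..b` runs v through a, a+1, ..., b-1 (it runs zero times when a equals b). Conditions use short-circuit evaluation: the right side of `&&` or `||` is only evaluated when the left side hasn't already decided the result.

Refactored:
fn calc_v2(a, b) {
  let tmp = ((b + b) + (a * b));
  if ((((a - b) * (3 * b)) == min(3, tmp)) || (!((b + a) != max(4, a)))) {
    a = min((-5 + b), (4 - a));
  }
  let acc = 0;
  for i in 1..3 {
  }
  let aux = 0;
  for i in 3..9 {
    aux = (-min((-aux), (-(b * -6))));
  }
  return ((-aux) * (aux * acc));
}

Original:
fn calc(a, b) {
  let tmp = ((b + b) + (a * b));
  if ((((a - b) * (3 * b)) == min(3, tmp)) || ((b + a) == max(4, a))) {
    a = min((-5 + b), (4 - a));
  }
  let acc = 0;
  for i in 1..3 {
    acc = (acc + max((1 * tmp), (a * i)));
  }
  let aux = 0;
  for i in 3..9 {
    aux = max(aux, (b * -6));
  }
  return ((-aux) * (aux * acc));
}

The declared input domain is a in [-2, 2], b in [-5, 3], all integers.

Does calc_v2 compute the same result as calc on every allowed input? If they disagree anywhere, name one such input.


Run the pair on a=-1, b=-5.
calc: tmp becomes -5; next ((((a - b) * (3 * b)) == min(3, tmp)) || ((b + a) == max(4, a))) evaluates to false; next acc becomes 0; next at i=1:; next acc becomes -1; next at i=2:; next acc becomes -3; next aux becomes 0; next at i=3:; next aux becomes 30; next at i=4:; next aux becomes 30; next at i=5:; next aux becomes 30; next at i=6:; next aux becomes 30; next at i=7:; next aux becomes 30; next at i=8:; next aux becomes 30; next final value 2700
calc_v2: tmp becomes -5; next ((((a - b) * (3 * b)) == min(3, tmp)) || (!((b + a) != max(4, a)))) evaluates to false; next acc becomes 0; next at i=1:; next at i=2:; next aux becomes 0; next at i=3:; next aux becomes 30; next at i=4:; next aux becomes 30; next at i=5:; next aux becomes 30; next at i=6:; next aux becomes 30; next at i=7:; next aux becomes 30; next at i=8:; next aux becomes 30; next final value 0
2700 != 0, so the rewrite changes behavior.
verdict: not equivalent; witness: a=-1, b=-5


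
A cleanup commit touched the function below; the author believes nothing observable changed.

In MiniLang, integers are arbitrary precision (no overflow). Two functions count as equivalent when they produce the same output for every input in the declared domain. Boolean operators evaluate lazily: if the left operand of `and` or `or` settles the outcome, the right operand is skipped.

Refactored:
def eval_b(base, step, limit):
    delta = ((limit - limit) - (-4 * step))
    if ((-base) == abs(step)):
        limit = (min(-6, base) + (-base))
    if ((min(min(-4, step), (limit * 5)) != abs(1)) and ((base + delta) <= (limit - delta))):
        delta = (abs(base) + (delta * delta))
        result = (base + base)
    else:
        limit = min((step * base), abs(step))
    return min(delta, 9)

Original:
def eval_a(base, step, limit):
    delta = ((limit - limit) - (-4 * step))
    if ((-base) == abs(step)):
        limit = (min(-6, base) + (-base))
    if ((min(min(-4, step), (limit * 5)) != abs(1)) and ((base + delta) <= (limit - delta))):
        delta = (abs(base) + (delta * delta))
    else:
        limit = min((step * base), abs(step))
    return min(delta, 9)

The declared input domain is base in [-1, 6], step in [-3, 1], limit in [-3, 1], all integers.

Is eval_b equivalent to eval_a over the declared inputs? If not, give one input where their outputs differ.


Differences: local variable names differ; also statement counts differ; also arithmetic usage differs — yet all 200 inputs agree.
verdict: equivalent


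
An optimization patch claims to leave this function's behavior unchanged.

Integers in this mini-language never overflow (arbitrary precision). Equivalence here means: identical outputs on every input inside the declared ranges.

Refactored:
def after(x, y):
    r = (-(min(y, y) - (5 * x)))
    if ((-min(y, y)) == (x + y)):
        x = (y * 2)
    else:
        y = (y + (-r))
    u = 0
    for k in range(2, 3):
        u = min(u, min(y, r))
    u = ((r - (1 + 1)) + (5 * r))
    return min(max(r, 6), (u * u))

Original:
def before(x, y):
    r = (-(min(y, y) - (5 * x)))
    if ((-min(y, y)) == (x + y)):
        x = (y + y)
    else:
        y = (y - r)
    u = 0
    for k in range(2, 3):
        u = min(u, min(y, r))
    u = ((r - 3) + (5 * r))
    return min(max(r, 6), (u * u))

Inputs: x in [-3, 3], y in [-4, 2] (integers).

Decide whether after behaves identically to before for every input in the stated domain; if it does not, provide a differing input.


There is a counterexample at x=0, y=0: 6 on one side, 4 on the other.
before: r := 0 | ((-min(y, y)) == (x + y)): true | x := 0 | u := 0 | iter k=2: | u := 0 | u := -3 | result 6
after: r := 0 | ((-min(y, y)) == (x + y)): true | x := 0 | u := 0 | iter k=2: | u := 0 | u := -2 | result 4
verdict: not equivalent; witness: x=0, y=0


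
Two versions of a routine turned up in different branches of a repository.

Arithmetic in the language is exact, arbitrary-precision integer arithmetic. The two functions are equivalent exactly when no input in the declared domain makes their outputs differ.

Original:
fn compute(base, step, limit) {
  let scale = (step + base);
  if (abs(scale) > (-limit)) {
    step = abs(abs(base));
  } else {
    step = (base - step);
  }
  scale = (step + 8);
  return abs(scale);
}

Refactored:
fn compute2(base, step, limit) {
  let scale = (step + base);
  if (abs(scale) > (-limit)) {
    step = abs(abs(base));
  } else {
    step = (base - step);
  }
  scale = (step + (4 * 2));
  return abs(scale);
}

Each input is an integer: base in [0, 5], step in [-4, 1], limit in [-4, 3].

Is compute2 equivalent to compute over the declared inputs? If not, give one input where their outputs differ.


The two are interchangeable: arithmetic usage differs; constant usage differs, and every declared input agrees.
Tracing base=0, step=0, limit=1: compute: scale := 0 | (abs(scale) > (-limit)): true | step := 0 | scale := 8 | result 8 | compute2: scale := 0 | (abs(scale) > (-limit)): true | step := 0 | scale := 8 | result 8 — matching result 8.
An exhaustive pass over the 288 declared inputs shows identical outputs.
verdict: equivalent


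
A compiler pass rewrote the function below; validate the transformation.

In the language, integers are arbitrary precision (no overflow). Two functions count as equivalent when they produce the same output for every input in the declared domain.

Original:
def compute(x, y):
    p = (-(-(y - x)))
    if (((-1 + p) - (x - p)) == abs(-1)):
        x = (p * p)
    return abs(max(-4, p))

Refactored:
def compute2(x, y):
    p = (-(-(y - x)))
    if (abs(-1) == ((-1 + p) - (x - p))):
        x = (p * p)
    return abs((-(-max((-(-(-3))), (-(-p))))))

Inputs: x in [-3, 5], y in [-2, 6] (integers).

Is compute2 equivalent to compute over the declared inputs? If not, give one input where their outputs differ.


These are not equivalent — on x=2, y=-2 the outputs split (4 vs 3).
compute: p := -4 | (((-1 + p) - (x - p)) == abs(-1)): false | result 4
compute2: p := -4 | (abs(-1) == ((-1 + p) - (x - p))): false | result 3
verdict: not equivalent; witness: x=2, y=-2


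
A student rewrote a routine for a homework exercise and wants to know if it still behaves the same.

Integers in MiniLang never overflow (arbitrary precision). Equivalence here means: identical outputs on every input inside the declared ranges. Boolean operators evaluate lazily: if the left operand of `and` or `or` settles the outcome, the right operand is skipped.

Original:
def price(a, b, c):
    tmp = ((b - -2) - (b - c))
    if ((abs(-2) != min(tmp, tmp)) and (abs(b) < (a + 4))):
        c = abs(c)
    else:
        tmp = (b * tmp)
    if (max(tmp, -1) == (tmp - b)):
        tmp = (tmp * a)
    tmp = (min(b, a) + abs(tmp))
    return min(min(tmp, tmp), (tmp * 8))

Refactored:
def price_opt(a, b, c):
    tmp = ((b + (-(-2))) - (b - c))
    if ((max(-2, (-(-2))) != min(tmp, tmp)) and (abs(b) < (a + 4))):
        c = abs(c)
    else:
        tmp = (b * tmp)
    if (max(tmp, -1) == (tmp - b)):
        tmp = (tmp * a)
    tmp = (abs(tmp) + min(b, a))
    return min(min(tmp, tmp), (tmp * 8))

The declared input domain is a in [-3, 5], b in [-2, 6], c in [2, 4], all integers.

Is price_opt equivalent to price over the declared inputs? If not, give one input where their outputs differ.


Reading the diff, among the changes: constant usage differs, arithmetic usage differs, min/max/abs usage differs.
Tracing a=1, b=1, c=4: price: tmp becomes 6; next ((abs(-2) != min(tmp, tmp)) and (abs(b) < (a + 4))) evaluates to true; next c becomes 4; next (max(tmp, -1) == (tmp - b)) evaluates to false; next tmp becomes 7; next final value 7 | price_opt: tmp becomes 6; next ((max(-2, (-(-2))) != min(tmp, tmp)) and (abs(b) < (a + 4))) evaluates to true; next c becomes 4; next (max(tmp, -1) == (tmp - b)) evaluates to false; next tmp becomes 7; next final value 7 — matching result 7.
An exhaustive pass over the 243 declared inputs shows identical outputs.
verdict: equivalent


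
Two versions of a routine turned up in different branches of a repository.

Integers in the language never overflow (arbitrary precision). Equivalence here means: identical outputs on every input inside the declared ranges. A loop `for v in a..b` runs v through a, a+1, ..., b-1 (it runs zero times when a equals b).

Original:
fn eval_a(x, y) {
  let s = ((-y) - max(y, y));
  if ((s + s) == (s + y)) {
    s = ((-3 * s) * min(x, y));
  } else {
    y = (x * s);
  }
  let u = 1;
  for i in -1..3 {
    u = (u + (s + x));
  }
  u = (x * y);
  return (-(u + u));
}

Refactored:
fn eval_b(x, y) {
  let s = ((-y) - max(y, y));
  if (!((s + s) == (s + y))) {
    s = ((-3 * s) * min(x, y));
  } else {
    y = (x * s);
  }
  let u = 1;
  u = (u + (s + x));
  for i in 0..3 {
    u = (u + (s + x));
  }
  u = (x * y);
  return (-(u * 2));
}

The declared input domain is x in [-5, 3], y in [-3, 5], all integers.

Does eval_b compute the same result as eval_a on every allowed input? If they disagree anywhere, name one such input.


x=-5, y=-3 yields -300 from eval_a but -30 from eval_b.
verdict: not equivalent; witness: x=-5, y=-3


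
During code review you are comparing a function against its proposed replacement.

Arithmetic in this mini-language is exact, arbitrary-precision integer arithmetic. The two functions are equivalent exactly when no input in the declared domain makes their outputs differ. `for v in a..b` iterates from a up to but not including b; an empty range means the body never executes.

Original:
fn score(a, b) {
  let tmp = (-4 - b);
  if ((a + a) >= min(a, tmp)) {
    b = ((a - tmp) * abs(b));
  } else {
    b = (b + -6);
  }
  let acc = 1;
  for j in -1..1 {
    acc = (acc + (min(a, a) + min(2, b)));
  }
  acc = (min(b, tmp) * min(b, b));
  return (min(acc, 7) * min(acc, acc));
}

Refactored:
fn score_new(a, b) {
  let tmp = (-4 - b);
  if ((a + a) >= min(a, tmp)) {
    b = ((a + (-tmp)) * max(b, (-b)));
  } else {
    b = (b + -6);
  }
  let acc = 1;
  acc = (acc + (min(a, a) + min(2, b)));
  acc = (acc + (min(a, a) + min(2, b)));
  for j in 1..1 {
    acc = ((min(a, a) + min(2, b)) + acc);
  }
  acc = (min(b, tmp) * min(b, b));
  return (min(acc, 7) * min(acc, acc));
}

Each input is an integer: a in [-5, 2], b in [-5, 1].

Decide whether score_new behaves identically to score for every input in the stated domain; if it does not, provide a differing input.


Equivalent — the differences include min/max/abs usage differs; and loop structure differs; and constant usage differs; and arithmetic usage differs; and statement counts differ, yet no declared input distinguishes the two.
One worked example (a=-4, b=-5) — score: tmp=1, then ((a + a) >= min(a, tmp)) is false, then b=-11, then acc=1, then (j=-1), then acc=-14, then (j=0), then acc=-29, then acc=121, then returns 847; score_new: tmp=1, then ((a + a) >= min(a, tmp)) is false, then b=-11, then acc=1, then acc=-14, then acc=-29, then the loop over j runs zero times, then acc=121, then returns 847; agreement on 847.
Every one of the 56 inputs gives matching results.
verdict: equivalent


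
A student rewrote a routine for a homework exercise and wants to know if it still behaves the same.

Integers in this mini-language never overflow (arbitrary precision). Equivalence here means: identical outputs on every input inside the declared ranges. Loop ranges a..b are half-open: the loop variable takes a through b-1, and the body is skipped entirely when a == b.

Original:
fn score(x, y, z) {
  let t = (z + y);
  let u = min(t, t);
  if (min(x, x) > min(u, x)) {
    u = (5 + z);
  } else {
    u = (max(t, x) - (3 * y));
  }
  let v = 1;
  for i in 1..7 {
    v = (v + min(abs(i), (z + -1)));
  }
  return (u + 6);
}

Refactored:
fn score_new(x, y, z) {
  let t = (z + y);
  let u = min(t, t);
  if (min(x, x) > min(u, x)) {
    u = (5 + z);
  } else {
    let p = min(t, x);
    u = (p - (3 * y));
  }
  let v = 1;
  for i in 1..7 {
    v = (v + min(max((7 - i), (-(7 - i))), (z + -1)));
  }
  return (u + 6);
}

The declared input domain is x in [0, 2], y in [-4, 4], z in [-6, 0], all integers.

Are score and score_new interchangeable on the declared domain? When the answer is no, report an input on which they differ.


The rewrite breaks on x=0, y=1, z=0, where the results are 4 and 3.
score: t=1, then u=1, then (min(x, x) > min(u, x)) is false, then u=-2, then v=1, then (i=1), then v=0, then (i=2), then v=-1, then (i=3), then v=-2, then (i=4), then v=-3, then (i=5), then v=-4, then (i=6), then v=-5, then returns 4
score_new: t=1, then u=1, then (min(x, x) > min(u, x)) is false, then p=0, then u=-3, then v=1, then (i=1), then v=0, then (i=2), then v=-1, then (i=3), then v=-2, then (i=4), then v=-3, then (i=5), then v=-4, then (i=6), then v=-5, then returns 3
verdict: not equivalent; witness: x=0, y=1, z=0


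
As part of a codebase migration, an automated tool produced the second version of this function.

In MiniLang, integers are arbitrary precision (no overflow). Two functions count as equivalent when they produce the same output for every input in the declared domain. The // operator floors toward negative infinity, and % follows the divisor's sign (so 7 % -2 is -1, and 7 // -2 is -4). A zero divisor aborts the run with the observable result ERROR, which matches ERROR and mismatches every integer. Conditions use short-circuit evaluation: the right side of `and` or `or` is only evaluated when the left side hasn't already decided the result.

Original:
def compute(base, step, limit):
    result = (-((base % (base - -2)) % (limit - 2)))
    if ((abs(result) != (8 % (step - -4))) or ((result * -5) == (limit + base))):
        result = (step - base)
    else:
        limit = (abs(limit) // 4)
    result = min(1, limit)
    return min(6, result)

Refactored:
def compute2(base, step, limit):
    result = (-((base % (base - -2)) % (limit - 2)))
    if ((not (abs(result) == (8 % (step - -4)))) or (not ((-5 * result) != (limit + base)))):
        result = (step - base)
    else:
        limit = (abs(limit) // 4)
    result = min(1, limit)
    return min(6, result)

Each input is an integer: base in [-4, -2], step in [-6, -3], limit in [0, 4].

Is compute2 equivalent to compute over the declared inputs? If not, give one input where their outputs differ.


Side by side, the visible changes include: boolean connective usage differs.
One worked example (base=-4, step=-6, limit=1) — compute: result becomes 0; next ((abs(result) != (8 % (step - -4))) or ((result * -5) == (limit + base))) evaluates to false; next limit becomes 0; next result becomes 0; next final value 0; compute2: result becomes 0; next ((not (abs(result) == (8 % (step - -4)))) or (not ((-5 * result) != (limit + base)))) evaluates to false; next limit becomes 0; next result becomes 0; next final value 0; agreement on 0.
Checked all 60 inputs in the declared domain: the outputs agree on every one.
verdict: equivalent


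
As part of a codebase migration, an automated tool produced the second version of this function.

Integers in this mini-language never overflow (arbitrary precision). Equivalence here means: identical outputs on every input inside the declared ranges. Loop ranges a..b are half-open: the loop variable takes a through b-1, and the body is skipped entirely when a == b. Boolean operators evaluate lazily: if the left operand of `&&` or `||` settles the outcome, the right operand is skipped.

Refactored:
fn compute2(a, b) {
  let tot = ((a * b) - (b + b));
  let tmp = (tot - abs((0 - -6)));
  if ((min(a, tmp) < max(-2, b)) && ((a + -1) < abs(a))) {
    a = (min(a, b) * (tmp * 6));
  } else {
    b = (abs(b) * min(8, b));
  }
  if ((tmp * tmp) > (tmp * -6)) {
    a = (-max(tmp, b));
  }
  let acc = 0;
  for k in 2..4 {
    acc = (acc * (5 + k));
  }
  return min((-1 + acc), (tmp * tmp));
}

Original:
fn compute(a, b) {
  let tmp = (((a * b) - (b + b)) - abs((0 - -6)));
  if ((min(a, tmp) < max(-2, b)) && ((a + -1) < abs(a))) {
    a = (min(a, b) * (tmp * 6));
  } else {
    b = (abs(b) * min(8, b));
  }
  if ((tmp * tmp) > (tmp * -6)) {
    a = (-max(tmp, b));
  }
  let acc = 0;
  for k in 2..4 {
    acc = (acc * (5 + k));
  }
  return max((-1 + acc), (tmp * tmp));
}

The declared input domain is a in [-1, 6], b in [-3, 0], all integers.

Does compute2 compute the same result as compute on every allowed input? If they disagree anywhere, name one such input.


Take a=-1, b=-3.
compute: tmp becomes 3; next ((min(a, tmp) < max(-2, b)) && ((a + -1) < abs(a))) evaluates to false; next b becomes -9; next ((tmp * tmp) > (tmp * -6)) evaluates to true; next a becomes -3; next acc becomes 0; next at k=2:; next acc becomes 0; next at k=3:; next acc becomes 0; next final value 9
compute2: tot becomes 9; next tmp becomes 3; next ((min(a, tmp) < max(-2, b)) && ((a + -1) < abs(a))) evaluates to false; next b becomes -9; next ((tmp * tmp) > (tmp * -6)) evaluates to true; next a becomes -3; next acc becomes 0; next at k=2:; next acc becomes 0; next at k=3:; next acc becomes 0; next final value -1
9 vs -1 — the two versions disagree here.
verdict: not equivalent; witness: a=-1, b=-3


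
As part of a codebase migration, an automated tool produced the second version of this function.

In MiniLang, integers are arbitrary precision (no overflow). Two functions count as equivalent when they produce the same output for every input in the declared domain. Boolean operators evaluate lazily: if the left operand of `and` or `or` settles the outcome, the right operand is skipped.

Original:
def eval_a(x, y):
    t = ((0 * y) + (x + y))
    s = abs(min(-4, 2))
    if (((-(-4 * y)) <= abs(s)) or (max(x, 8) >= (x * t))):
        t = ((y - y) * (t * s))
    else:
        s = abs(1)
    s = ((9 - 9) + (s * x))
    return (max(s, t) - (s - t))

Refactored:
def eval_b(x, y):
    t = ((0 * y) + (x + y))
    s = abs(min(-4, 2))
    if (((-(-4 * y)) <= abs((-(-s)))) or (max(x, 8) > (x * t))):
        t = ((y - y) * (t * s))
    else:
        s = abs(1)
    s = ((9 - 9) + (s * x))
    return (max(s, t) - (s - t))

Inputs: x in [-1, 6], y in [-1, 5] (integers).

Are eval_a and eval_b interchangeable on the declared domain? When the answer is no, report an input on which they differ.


x=2, y=2 yields 0 from eval_a but 6 from eval_b.
verdict: not equivalent; witness: x=2, y=2


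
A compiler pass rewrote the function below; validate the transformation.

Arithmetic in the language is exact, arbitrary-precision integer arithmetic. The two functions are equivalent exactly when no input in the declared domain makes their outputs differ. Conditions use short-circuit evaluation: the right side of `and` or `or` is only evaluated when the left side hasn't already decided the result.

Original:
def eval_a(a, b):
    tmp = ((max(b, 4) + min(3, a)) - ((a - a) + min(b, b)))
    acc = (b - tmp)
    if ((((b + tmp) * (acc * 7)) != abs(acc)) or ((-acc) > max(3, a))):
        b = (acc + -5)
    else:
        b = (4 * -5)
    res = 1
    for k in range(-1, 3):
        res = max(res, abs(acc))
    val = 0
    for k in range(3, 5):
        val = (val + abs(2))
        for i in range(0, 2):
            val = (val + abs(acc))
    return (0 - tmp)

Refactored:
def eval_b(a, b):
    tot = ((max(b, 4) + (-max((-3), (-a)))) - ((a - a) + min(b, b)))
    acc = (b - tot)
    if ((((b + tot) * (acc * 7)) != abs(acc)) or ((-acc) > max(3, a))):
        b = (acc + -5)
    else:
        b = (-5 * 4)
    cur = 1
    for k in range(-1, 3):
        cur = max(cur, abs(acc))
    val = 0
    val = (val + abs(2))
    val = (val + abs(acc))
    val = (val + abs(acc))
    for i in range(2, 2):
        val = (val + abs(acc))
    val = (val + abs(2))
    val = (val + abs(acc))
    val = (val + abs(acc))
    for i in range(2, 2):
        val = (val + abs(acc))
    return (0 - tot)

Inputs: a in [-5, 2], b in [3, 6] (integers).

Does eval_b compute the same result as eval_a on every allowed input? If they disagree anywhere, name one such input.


The two versions differ — the changes include local variable names differ, plus arithmetic usage differs, plus statement counts differ, plus constant usage differs, plus min/max/abs usage differs, plus loop structure differs.
One worked example (a=0, b=6) — eval_a: tmp=0, then acc=6, then ((((b + tmp) * (acc * 7)) != abs(acc)) or ((-acc) > max(3, a))) is true, then b=1, then res=1, then (k=-1), then res=6, then (k=0), then res=6, then (k=1), then res=6, then (k=2), then res=6, then val=0, then (k=3), then val=2, then (i=0), then val=8, then (i=1), then val=14, then (k=4), then val=16, then (i=0), then val=22, then (i=1), then val=28, then returns 0; eval_b: tot=0, then acc=6, then ((((b + tot) * (acc * 7)) != abs(acc)) or ((-acc) > max(3, a))) is true, then b=1, then cur=1, then (k=-1), then cur=6, then (k=0), then cur=6, then (k=1), then cur=6, then (k=2), then cur=6, then val=0, then val=2, then val=8, then val=14, then the loop over i runs zero times, then val=16, then val=22, then val=28, then the loop over i runs zero times, then returns 0; agreement on 0.
Across all 32 domain points the two functions coincide.
verdict: equivalent


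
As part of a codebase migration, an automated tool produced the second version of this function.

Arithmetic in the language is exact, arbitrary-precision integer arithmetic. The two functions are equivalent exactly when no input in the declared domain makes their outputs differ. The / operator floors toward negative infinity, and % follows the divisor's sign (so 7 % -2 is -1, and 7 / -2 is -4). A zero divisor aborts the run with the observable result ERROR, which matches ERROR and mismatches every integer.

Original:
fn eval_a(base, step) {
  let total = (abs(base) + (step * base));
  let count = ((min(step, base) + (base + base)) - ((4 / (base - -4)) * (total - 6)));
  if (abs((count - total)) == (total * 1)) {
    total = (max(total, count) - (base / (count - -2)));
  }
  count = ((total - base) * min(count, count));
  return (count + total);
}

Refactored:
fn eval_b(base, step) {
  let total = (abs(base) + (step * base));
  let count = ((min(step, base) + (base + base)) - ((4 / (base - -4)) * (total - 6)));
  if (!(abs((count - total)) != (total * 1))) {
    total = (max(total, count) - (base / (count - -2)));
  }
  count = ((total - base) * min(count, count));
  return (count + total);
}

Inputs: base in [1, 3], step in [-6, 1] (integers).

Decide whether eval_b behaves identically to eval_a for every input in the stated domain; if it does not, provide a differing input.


The two are interchangeable: comparison usage differs, and boolean connective usage differs, and every declared input agrees.
Tracing base=3, step=-4: eval_a: total = -9; count = 2; (abs((count - total)) == (total * 1)) -> false; count = -24; return -33 | eval_b: total = -9; count = 2; (!(abs((count - total)) != (total * 1))) -> false; count = -24; return -33 — matching result -33.
An exhaustive pass over the 24 declared inputs shows identical outputs.
verdict: equivalent


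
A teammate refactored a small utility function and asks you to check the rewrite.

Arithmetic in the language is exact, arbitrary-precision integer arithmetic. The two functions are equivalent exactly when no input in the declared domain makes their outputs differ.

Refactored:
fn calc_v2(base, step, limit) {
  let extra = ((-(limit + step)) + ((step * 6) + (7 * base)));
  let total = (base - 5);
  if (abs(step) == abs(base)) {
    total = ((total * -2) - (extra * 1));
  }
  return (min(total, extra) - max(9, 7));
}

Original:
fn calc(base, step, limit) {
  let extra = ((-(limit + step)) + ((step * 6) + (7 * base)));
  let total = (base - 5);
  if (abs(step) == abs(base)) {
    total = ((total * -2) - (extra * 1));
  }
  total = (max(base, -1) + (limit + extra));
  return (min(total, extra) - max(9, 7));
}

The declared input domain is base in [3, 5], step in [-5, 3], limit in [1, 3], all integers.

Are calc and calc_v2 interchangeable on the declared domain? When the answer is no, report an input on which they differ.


Try base=3, step=-4, limit=1.
calc: extra=0, then total=-2, then (abs(step) == abs(base)) is false, then total=4, then returns -9
calc_v2: extra=0, then total=-2, then (abs(step) == abs(base)) is false, then returns -11
-9 vs -11 — the two versions disagree here.
verdict: not equivalent; witness: base=3, step=-4, limit=1


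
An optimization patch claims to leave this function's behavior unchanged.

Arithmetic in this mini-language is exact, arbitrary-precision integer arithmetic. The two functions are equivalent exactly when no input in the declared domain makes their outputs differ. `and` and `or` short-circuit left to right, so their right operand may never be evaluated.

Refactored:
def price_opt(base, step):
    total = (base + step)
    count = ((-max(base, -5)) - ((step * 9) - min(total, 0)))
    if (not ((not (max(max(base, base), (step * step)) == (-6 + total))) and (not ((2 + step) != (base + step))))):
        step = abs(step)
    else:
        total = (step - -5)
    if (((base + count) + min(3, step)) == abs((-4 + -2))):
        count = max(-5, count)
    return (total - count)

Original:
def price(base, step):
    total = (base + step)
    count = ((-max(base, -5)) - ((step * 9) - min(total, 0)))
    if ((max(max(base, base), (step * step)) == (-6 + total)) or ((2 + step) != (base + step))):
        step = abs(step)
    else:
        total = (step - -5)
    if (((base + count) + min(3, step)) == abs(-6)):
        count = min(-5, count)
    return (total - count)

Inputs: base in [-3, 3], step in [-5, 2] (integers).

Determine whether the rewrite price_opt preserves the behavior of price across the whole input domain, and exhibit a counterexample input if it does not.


base=-3, step=-1 yields 1 from price but -12 from price_opt.
verdict: not equivalent; witness: base=-3, step=-1
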